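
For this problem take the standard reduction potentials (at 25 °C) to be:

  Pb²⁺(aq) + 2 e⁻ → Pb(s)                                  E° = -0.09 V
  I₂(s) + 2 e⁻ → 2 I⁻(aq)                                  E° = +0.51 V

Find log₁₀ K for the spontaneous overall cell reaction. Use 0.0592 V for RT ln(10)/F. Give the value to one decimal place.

Cathode: I₂/I⁻; anode: Pb²⁺/Pb. E°cell = +0.60 V, n = 2.
log K = nE°cell / 0.0592 = (2)(+0.60) / 0.0592 = 20.3.

20.3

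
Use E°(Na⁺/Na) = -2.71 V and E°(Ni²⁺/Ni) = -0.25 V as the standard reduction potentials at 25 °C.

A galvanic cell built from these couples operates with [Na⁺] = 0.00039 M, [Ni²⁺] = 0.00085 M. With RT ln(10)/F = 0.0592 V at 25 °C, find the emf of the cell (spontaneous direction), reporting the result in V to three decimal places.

Ni²⁺/Ni is the cathode (higher E°), Na⁺/Na the anode: E°cell = -0.25 − (-2.71) = +2.46 V, n = 2.
Overall: Ni²⁺(aq) + 2 Na(s) → Ni(s) + 2 Na⁺(aq)
Q = [Na⁺]^2 / ([Ni²⁺]); log Q = -3.747.
E = E° − (0.0592/n) log Q = +2.46 − (0.0592/2)(-3.747) = +2.571 V.

+2.571 V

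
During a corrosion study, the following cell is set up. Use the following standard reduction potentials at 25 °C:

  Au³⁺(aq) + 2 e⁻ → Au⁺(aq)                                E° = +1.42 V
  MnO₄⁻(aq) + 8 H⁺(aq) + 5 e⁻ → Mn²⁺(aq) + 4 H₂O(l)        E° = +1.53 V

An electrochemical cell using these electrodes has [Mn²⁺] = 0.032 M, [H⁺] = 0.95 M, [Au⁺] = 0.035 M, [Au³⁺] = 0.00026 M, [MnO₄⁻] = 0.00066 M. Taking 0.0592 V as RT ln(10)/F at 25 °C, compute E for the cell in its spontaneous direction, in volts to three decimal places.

MnO₄⁻/Mn²⁺ is the cathode (higher E°), Au³⁺/Au⁺ the anode: E°cell = +1.53 − (+1.42) = +0.11 V, n = 10.
Overall: 2 MnO₄⁻(aq) + 16 H⁺(aq) + 5 Au⁺(aq) → 2 Mn²⁺(aq) + 8 H₂O(l) + 5 Au³⁺(aq)
Q = [Mn²⁺]^2·[Au³⁺]^5 / ([MnO₄⁻]^2·[H⁺]^16·[Au⁺]^5); log Q = -6.918.
E = E° − (0.0592/n) log Q = +0.11 − (0.0592/10)(-6.918) = +0.151 V.

+0.151 V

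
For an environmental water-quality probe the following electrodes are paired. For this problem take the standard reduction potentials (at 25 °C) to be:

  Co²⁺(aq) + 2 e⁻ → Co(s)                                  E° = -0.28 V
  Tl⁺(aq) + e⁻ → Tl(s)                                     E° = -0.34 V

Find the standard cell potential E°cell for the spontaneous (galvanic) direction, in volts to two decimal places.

The Co²⁺/Co couple has the higher reduction potential, so it is the cathode; Tl⁺/Tl is oxidised at the anode.
E°cell = E°(cathode) − E°(anode) = (-0.28) − (-0.34) = +0.06 V.
Since E°cell > 0, the reaction is spontaneous under standard conditions.

+0.06 V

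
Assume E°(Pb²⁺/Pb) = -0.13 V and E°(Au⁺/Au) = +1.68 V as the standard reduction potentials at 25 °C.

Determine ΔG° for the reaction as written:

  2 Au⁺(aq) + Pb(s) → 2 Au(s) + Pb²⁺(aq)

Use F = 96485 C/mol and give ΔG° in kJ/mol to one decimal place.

As written, Au⁺/Au is reduced (cathode) and Pb²⁺/Pb is oxidised (anode), so E°cell = (+1.68) − (-0.13) = +1.81 V.
Balancing electrons gives n = 2.
ΔG° = −nFE° = −(2)(96485)(+1.81) = -349,276 J = -349.3 kJ/mol.

-349.3 kJ/mol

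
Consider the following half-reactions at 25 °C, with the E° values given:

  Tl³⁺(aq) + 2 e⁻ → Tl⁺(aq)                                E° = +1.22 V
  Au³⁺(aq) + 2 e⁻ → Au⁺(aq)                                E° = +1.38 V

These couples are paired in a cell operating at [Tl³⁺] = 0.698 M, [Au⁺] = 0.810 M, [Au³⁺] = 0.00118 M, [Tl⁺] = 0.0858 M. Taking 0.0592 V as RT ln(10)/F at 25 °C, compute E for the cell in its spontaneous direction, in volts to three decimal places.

+0.049 V

Au³⁺/Au⁺ is the cathode (higher E°), Tl³⁺/Tl⁺ the anode: E°cell = +1.38 − (+1.22) = +0.16 V, n = 2.
Overall: Au³⁺(aq) + Tl⁺(aq) → Au⁺(aq) + Tl³⁺(aq)
Q = [Au⁺]·[Tl³⁺] / ([Au³⁺]·[Tl⁺]); log Q = 3.747.
E = E° − (0.0592/n) log Q = +0.16 − (0.0592/2)(3.747) = +0.049 V.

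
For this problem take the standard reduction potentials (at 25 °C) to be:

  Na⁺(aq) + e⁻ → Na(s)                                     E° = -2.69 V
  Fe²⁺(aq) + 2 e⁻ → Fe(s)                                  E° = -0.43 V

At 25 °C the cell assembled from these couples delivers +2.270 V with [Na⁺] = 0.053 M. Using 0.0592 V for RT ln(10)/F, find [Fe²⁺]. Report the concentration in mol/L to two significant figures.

0.0061 M

Fe²⁺/Fe is the cathode, Na⁺/Na the anode: E°cell = +2.26 V, n = 2.
Overall reaction: Fe²⁺(aq) + 2 Na(s) → Fe(s) + 2 Na⁺(aq); Q = [Na⁺]^2/[Fe²⁺]^1.
From E = E° − (0.0592/n) log Q: log Q = (E° − E)·n/0.0592 = (+2.26 − (+2.270))·2/0.0592 = -0.3378.
So 1·log[Fe²⁺] = 2·log(0.053) − log Q = -2.5514 − (-0.3378) = -2.2136; [Fe²⁺] = 10^(-2.2136) ≈ 0.0061 M.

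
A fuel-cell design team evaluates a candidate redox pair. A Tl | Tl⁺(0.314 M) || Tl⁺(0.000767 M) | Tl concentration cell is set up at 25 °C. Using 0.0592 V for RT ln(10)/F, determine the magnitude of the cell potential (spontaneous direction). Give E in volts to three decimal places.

+0.155 V

For a concentration cell E°cell = 0. The 0.314 M side is the cathode (reduction is favoured where [Tl⁺] is higher).
With n = 1, E = −(0.0592/1) log([Tl⁺]ₐₙ/[Tl⁺]꜀ₐₜ) = −(0.0592/1) log(0.000767/0.314) = −(0.0592/1)(-2.612) = +0.155 V.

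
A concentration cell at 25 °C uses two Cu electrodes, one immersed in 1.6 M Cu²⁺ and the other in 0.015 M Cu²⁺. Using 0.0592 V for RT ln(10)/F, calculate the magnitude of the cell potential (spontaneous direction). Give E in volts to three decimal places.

For a concentration cell E°cell = 0. The 1.6 M side is the cathode (reduction is favoured where [Cu²⁺] is higher).
With n = 2, E = −(0.0592/2) log([Cu²⁺]ₐₙ/[Cu²⁺]꜀ₐₜ) = −(0.0592/2) log(0.015/1.6) = −(0.0592/2)(-2.028) = +0.060 V.

+0.060 V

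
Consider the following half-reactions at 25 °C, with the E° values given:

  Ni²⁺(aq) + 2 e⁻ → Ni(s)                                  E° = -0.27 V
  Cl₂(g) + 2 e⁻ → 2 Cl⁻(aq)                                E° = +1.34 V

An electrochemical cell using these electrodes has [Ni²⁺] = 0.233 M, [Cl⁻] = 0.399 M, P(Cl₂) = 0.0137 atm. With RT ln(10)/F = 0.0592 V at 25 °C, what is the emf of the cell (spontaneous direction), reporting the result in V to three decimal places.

Cl₂/Cl⁻ is the cathode (higher E°), Ni²⁺/Ni the anode: E°cell = +1.34 − (-0.27) = +1.61 V, n = 2.
Overall: Cl₂(g) + Ni(s) → 2 Cl⁻(aq) + Ni²⁺(aq)
Q = [Cl⁻]^2·[Ni²⁺] / (P(Cl₂)); log Q = 0.433.
E = E° − (0.0592/n) log Q = +1.61 − (0.0592/2)(0.433) = +1.597 V.

+1.597 V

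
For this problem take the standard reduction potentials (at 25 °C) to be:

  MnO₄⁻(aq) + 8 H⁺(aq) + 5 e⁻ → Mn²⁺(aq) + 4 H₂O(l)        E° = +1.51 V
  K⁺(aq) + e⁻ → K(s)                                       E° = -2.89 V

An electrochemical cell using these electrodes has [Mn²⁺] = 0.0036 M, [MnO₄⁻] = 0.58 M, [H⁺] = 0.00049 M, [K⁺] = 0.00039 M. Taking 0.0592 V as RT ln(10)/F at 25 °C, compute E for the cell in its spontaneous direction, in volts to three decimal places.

+4.314 V

MnO₄⁻/Mn²⁺ is the cathode (higher E°), K⁺/K the anode: E°cell = +1.51 − (-2.89) = +4.40 V, n = 5.
Overall: MnO₄⁻(aq) + 8 H⁺(aq) + 5 K(s) → Mn²⁺(aq) + 4 H₂O(l) + 5 K⁺(aq)
Q = [Mn²⁺]·[K⁺]^5 / ([MnO₄⁻]·[H⁺]^8); log Q = 7.227.
E = E° − (0.0592/n) log Q = +4.40 − (0.0592/5)(7.227) = +4.314 V.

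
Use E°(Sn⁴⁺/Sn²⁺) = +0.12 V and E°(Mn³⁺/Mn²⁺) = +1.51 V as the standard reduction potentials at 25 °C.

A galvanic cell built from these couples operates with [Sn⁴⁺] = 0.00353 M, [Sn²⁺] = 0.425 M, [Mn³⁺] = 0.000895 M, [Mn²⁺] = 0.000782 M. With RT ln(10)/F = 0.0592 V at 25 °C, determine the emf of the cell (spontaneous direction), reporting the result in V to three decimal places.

Mn³⁺/Mn²⁺ is the cathode (higher E°), Sn⁴⁺/Sn²⁺ the anode: E°cell = +1.51 − (+0.12) = +1.39 V, n = 2.
Overall: 2 Mn³⁺(aq) + Sn²⁺(aq) → 2 Mn²⁺(aq) + Sn⁴⁺(aq)
Q = [Mn²⁺]^2·[Sn⁴⁺] / ([Mn³⁺]^2·[Sn²⁺]); log Q = -2.198.
E = E° − (0.0592/n) log Q = +1.39 − (0.0592/2)(-2.198) = +1.455 V.

+1.455 V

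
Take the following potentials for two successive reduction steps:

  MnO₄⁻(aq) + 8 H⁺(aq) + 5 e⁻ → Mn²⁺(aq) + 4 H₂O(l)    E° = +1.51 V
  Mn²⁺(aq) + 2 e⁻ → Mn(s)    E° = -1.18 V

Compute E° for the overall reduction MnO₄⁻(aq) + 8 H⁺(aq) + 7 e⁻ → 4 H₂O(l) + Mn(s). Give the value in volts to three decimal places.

+0.741 V

Standard free energies of sequential steps add: ΔG°₃ = ΔG°₁ + ΔG°₂, so n₃E°₃ = n₁E°₁ + n₂E°₂.
E°₃ = (5×+1.51 + 2×-1.18) / 7 = (+5.190) / 7 = +0.741 V.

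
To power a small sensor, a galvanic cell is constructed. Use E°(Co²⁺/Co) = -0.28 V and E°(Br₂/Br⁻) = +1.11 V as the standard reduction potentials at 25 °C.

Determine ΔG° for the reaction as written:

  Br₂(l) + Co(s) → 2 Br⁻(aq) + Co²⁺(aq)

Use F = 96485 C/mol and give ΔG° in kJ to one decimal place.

As written, Br₂/Br⁻ is reduced (cathode) and Co²⁺/Co is oxidised (anode), so E°cell = (+1.11) − (-0.28) = +1.39 V.
Balancing electrons gives n = 2.
ΔG° = −nFE° = −(2)(96485)(+1.39) = -268,228 J = -268.2 kJ.

-268.2 kJ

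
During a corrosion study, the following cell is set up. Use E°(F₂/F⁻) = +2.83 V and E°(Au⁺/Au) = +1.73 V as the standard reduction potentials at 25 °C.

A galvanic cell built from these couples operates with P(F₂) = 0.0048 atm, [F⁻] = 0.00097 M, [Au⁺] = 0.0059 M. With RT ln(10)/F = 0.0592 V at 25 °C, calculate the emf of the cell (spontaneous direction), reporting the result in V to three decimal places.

F₂/F⁻ is the cathode (higher E°), Au⁺/Au the anode: E°cell = +2.83 − (+1.73) = +1.10 V, n = 2.
Overall: F₂(g) + 2 Au(s) → 2 F⁻(aq) + 2 Au⁺(aq)
Q = [F⁻]^2·[Au⁺]^2 / (P(F₂)); log Q = -8.166.
E = E° − (0.0592/n) log Q = +1.10 − (0.0592/2)(-8.166) = +1.342 V.

+1.342 V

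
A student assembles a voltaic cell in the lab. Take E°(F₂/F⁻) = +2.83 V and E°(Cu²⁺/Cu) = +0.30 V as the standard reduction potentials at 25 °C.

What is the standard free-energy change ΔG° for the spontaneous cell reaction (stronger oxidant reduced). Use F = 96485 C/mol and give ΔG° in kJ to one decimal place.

-488.2 kJ

F₂/F⁻ (E° = +2.83 V) is the cathode; Cu²⁺/Cu (E° = +0.30 V) is the anode, so E°cell = +2.53 V.
Balancing electrons gives n = 2 (lcm of 2 and 2).
ΔG° = −nFE° = −(2)(96485)(+2.53) = -488,214 J = -488.2 kJ.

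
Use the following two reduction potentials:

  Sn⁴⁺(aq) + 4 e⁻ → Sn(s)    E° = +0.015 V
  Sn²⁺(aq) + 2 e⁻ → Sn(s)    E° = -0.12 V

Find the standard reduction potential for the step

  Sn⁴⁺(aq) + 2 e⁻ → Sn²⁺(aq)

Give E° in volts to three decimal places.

Sequential free energies add, so n₃E°₃ = n₁E°₁ + n₂E°₂.
With n₃ = 4, and the known step contributing 2×(-0.12) V, the unknown satisfies 2·E° = 4×(+0.015) − 2×(-0.12) = +0.300.
E° = +0.300 / 2 = +0.150 V.

+0.150 V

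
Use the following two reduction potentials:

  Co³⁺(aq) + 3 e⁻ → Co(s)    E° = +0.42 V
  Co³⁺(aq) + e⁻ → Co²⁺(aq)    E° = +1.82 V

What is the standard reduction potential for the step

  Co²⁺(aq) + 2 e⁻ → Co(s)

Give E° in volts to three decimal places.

-0.280 V

Sequential free energies add, so n₃E°₃ = n₁E°₁ + n₂E°₂.
With n₃ = 3, and the known step contributing 1×(+1.82) V, the unknown satisfies 2·E° = 3×(+0.42) − 1×(+1.82) = -0.560.
E° = -0.560 / 2 = -0.280 V.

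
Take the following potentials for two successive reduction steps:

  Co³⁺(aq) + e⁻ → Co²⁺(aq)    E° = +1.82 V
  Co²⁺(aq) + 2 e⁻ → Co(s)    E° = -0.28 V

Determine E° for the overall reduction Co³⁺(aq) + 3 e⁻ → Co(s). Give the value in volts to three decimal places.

+0.420 V

Standard free energies of sequential steps add: ΔG°₃ = ΔG°₁ + ΔG°₂, so n₃E°₃ = n₁E°₁ + n₂E°₂.
E°₃ = (1×+1.82 + 2×-0.28) / 3 = (+1.260) / 3 = +0.420 V.
Simply averaging or adding the two E° values would be wrong; the electron-weighted sum is required.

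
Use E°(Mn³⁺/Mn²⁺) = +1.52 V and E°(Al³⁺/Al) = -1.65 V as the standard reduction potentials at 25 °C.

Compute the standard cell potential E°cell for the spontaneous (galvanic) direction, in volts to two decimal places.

The Mn³⁺/Mn²⁺ couple has the higher reduction potential, so it is the cathode; Al³⁺/Al is oxidised at the anode.
E°cell = E°(cathode) − E°(anode) = (+1.52) − (-1.65) = +3.17 V.

+3.17 V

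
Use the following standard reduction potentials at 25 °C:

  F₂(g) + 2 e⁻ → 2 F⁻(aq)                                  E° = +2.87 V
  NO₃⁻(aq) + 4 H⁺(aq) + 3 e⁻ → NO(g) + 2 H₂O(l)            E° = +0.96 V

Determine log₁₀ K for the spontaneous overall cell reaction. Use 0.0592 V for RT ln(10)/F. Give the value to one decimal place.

193.6

Cathode: F₂/F⁻; anode: NO₃⁻/NO. E°cell = +1.91 V, n = 6.
log K = nE°cell / 0.0592 = (6)(+1.91) / 0.0592 = 193.6.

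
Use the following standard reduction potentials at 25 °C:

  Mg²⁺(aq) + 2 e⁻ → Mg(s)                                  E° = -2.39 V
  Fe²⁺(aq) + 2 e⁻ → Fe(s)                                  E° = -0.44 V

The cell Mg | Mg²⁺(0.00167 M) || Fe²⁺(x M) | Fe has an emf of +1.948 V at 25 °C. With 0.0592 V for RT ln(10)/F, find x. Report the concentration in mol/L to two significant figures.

0.0014 M

Fe²⁺/Fe is the cathode, Mg²⁺/Mg the anode: E°cell = +1.95 V, n = 2.
Overall reaction: Fe²⁺(aq) + Mg(s) → Fe(s) + Mg²⁺(aq); Q = [Mg²⁺]^1/[Fe²⁺]^1.
From E = E° − (0.0592/n) log Q: log Q = (E° − E)·n/0.0592 = (+1.95 − (+1.948))·2/0.0592 = 0.0676.
So 1·log[Fe²⁺] = 1·log(0.00167) − log Q = -2.7773 − (0.0676) = -2.8449; [Fe²⁺] = 10^(-2.8449) ≈ 0.0014 M.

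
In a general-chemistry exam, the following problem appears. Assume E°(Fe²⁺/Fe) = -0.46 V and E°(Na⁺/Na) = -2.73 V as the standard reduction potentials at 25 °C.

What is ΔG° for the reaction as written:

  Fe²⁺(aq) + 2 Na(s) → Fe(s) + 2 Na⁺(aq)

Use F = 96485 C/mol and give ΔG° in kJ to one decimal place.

As written, Fe²⁺/Fe is reduced (cathode) and Na⁺/Na is oxidised (anode), so E°cell = (-0.46) − (-2.73) = +2.27 V.
Balancing electrons gives n = 2.
ΔG° = −nFE° = −(2)(96485)(+2.27) = -438,042 J = -438.0 kJ.

-438.0 kJ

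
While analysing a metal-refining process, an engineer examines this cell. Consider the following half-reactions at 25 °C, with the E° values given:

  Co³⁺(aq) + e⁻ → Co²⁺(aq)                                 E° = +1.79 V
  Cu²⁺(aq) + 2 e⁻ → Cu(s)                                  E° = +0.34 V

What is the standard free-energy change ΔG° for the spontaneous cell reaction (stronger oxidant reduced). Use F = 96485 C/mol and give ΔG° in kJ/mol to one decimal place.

-279.8 kJ/mol

Co³⁺/Co²⁺ (E° = +1.79 V) is the cathode; Cu²⁺/Cu (E° = +0.34 V) is the anode, so E°cell = +1.45 V.
Balancing electrons gives n = 2 (lcm of 1 and 2).
ΔG° = −nFE° = −(2)(96485)(+1.45) = -279,806 J = -279.8 kJ/mol.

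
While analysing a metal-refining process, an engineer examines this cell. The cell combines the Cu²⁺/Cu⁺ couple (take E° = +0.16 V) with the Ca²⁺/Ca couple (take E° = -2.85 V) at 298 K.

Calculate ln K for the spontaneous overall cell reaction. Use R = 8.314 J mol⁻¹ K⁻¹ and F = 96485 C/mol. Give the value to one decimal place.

Cathode: Cu²⁺/Cu⁺; anode: Ca²⁺/Ca. E°cell = (+0.16) − (-2.85) = +3.01 V, with n = 2.
ΔG° = −nFE° = −RT ln K, so ln K = nFE°/(RT) = (2)(96485)(+3.01) / ((8.314)(298)) = 234.439.

234.4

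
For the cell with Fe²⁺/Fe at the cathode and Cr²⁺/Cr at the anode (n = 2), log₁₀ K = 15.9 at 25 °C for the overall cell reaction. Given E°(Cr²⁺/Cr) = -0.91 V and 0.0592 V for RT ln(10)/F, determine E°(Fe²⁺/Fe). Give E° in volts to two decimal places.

E°cell = (0.0592/n)·log K = (0.0592/2)(15.9) = +0.471 V.
Since Fe²⁺/Fe is the cathode and Cr²⁺/Cr the anode, E°cell = E°(Fe²⁺/Fe) − E°(Cr²⁺/Cr).
So E°(Fe²⁺/Fe) = E°cell + E°(Cr²⁺/Cr) = +0.471 + (-0.91) = -0.44 V.

-0.44 V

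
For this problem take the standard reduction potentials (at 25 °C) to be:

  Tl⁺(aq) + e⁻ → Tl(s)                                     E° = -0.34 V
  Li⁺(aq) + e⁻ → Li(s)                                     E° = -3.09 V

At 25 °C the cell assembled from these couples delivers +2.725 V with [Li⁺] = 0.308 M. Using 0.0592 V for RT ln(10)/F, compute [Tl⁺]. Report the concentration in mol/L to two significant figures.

0.12 M

Tl⁺/Tl is the cathode, Li⁺/Li the anode: E°cell = +2.75 V, n = 1.
Overall reaction: Tl⁺(aq) + Li(s) → Tl(s) + Li⁺(aq); Q = [Li⁺]^1/[Tl⁺]^1.
From E = E° − (0.0592/n) log Q: log Q = (E° − E)·n/0.0592 = (+2.75 − (+2.725))·1/0.0592 = 0.4223.
So 1·log[Tl⁺] = 1·log(0.308) − log Q = -0.5114 − (0.4223) = -0.9337; [Tl⁺] = 10^(-0.9337) ≈ 0.12 M.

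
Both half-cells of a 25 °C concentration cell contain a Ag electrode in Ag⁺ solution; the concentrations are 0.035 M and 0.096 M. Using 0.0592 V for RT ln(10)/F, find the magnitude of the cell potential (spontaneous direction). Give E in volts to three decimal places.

+0.026 V

For a concentration cell E°cell = 0. The 0.096 M side is the cathode (reduction is favoured where [Ag⁺] is higher).
With n = 1, E = −(0.0592/1) log([Ag⁺]ₐₙ/[Ag⁺]꜀ₐₜ) = −(0.0592/1) log(0.035/0.096) = −(0.0592/1)(-0.438) = +0.026 V.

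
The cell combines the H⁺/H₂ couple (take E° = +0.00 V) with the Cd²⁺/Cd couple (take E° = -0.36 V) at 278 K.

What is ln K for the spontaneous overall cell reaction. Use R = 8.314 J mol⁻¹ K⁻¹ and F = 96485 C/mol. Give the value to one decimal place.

Cathode: H⁺/H₂; anode: Cd²⁺/Cd. E°cell = (+0.00) − (-0.36) = +0.36 V, with n = 2.
ΔG° = −nFE° = −RT ln K, so ln K = nFE°/(RT) = (2)(96485)(+0.36) / ((8.314)(278)) = 30.056.

30.1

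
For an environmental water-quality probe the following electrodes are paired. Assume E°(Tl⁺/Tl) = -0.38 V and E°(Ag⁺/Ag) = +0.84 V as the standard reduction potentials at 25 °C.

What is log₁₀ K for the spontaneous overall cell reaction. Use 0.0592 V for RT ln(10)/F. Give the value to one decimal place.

Cathode: Ag⁺/Ag; anode: Tl⁺/Tl. E°cell = +1.22 V, n = 1.
log K = nE°cell / 0.0592 = (1)(+1.22) / 0.0592 = 20.6.

20.6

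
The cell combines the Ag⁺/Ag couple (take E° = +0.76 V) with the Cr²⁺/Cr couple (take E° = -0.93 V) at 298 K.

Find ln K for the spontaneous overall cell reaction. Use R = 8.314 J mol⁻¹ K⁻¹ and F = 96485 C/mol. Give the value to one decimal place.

131.6

Cathode: Ag⁺/Ag; anode: Cr²⁺/Cr. E°cell = (+0.76) − (-0.93) = +1.69 V, with n = 2.
ΔG° = −nFE° = −RT ln K, so ln K = nFE°/(RT) = (2)(96485)(+1.69) / ((8.314)(298)) = 131.629.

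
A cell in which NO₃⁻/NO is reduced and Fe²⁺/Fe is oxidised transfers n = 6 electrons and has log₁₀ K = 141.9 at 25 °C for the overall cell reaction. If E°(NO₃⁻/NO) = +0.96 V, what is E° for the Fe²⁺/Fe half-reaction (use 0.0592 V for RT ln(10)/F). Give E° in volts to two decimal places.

E°cell = (0.0592/n)·log K = (0.0592/6)(141.9) = +1.400 V.
Since NO₃⁻/NO is the cathode and Fe²⁺/Fe the anode, E°cell = E°(NO₃⁻/NO) − E°(Fe²⁺/Fe).
So E°(Fe²⁺/Fe) = E°(NO₃⁻/NO) − E°cell = (+0.96) − (+1.400) = -0.44 V.

-0.44 V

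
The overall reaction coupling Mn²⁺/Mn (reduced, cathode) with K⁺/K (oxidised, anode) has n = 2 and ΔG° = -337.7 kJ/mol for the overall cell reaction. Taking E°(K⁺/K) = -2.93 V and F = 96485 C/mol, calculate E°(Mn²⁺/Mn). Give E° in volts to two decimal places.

-1.18 V

E°cell = −ΔG°/(nF) = −(-337.7×10³)/((2)(96485)) = +1.750 V.
Since Mn²⁺/Mn is the cathode and K⁺/K the anode, E°cell = E°(Mn²⁺/Mn) − E°(K⁺/K).
So E°(Mn²⁺/Mn) = E°cell + E°(K⁺/K) = +1.750 + (-2.93) = -1.18 V.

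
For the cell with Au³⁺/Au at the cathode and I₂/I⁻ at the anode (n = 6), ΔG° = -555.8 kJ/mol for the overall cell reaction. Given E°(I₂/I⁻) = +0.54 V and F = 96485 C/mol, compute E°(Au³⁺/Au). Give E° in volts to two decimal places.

E°cell = −ΔG°/(nF) = −(-555.8×10³)/((6)(96485)) = +0.960 V.
Since Au³⁺/Au is the cathode and I₂/I⁻ the anode, E°cell = E°(Au³⁺/Au) − E°(I₂/I⁻).
So E°(Au³⁺/Au) = E°cell + E°(I₂/I⁻) = +0.960 + (+0.54) = +1.50 V.

+1.50 V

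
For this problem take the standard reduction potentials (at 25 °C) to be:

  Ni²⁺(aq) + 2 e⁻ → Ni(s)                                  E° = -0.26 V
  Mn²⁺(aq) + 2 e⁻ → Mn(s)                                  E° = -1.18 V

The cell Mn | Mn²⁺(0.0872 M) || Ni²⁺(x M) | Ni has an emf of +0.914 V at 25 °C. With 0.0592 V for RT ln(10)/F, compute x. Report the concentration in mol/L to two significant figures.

Ni²⁺/Ni is the cathode, Mn²⁺/Mn the anode: E°cell = +0.92 V, n = 2.
Overall reaction: Ni²⁺(aq) + Mn(s) → Ni(s) + Mn²⁺(aq); Q = [Mn²⁺]^1/[Ni²⁺]^1.
From E = E° − (0.0592/n) log Q: log Q = (E° − E)·n/0.0592 = (+0.92 − (+0.914))·2/0.0592 = 0.2027.
So 1·log[Ni²⁺] = 1·log(0.0872) − log Q = -1.0595 − (0.2027) = -1.2622; [Ni²⁺] = 10^(-1.2622) ≈ 0.055 M.

0.055 M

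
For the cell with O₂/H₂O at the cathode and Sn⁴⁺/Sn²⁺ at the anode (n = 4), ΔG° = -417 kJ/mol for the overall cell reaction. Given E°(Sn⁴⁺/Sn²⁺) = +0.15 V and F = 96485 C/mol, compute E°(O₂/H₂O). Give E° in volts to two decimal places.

E°cell = −ΔG°/(nF) = −(-417×10³)/((4)(96485)) = +1.080 V.
Since O₂/H₂O is the cathode and Sn⁴⁺/Sn²⁺ the anode, E°cell = E°(O₂/H₂O) − E°(Sn⁴⁺/Sn²⁺).
So E°(O₂/H₂O) = E°cell + E°(Sn⁴⁺/Sn²⁺) = +1.080 + (+0.15) = +1.23 V.

+1.23 V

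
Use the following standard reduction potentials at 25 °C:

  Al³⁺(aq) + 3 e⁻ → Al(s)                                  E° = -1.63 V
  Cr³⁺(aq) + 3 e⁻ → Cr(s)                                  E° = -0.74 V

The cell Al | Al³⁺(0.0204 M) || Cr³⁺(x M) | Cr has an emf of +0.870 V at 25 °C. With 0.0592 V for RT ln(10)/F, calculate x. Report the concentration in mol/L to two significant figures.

Cr³⁺/Cr is the cathode, Al³⁺/Al the anode: E°cell = +0.89 V, n = 3.
Overall reaction: Cr³⁺(aq) + Al(s) → Cr(s) + Al³⁺(aq); Q = [Al³⁺]^1/[Cr³⁺]^1.
From E = E° − (0.0592/n) log Q: log Q = (E° − E)·n/0.0592 = (+0.89 − (+0.870))·3/0.0592 = 1.0135.
So 1·log[Cr³⁺] = 1·log(0.0204) − log Q = -1.6904 − (1.0135) = -2.7039; [Cr³⁺] = 10^(-2.7039) ≈ 0.0020 M.

0.0020 M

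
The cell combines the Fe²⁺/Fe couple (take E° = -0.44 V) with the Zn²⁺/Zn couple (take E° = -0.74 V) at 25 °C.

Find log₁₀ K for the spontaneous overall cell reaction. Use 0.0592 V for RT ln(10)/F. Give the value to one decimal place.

10.1

Cathode: Fe²⁺/Fe; anode: Zn²⁺/Zn. E°cell = +0.30 V, n = 2.
log K = nE°cell / 0.0592 = (2)(+0.30) / 0.0592 = 10.1.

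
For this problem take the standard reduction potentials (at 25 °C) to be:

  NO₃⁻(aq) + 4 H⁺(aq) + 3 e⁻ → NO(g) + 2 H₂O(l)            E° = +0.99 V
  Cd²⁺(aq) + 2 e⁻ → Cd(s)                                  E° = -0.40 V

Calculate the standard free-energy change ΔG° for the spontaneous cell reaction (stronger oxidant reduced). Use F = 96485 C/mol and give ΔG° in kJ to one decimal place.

-804.7 kJ

NO₃⁻/NO (E° = +0.99 V) is the cathode; Cd²⁺/Cd (E° = -0.40 V) is the anode, so E°cell = +1.39 V.
Balancing electrons gives n = 6 (lcm of 3 and 2).
ΔG° = −nFE° = −(6)(96485)(+1.39) = -804,685 J = -804.7 kJ.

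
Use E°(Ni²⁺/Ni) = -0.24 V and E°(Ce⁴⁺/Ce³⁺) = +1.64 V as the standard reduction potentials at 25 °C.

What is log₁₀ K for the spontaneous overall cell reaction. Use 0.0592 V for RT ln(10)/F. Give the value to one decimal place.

Cathode: Ce⁴⁺/Ce³⁺; anode: Ni²⁺/Ni. E°cell = +1.88 V, n = 2.
log K = nE°cell / 0.0592 = (2)(+1.88) / 0.0592 = 63.5.

63.5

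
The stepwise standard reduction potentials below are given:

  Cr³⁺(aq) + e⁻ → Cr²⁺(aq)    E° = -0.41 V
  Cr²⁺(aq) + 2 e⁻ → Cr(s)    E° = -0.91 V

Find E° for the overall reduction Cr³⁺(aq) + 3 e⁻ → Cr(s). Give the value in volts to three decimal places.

Standard free energies of sequential steps add: ΔG°₃ = ΔG°₁ + ΔG°₂, so n₃E°₃ = n₁E°₁ + n₂E°₂.
E°₃ = (1×-0.41 + 2×-0.91) / 3 = (-2.230) / 3 = -0.743 V.

-0.743 V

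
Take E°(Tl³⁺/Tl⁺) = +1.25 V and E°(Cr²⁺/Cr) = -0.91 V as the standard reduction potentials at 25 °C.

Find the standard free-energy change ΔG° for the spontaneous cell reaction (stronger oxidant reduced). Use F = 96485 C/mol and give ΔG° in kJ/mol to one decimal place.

Tl³⁺/Tl⁺ (E° = +1.25 V) is the cathode; Cr²⁺/Cr (E° = -0.91 V) is the anode, so E°cell = +2.16 V.
Balancing electrons gives n = 2 (lcm of 2 and 2).
ΔG° = −nFE° = −(2)(96485)(+2.16) = -416,815 J = -416.8 kJ/mol.

-416.8 kJ/mol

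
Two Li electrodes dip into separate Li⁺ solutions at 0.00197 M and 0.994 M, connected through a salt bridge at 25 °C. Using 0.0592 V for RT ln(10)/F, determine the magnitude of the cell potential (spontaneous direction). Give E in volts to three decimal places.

For a concentration cell E°cell = 0. The 0.994 M side is the cathode (reduction is favoured where [Li⁺] is higher).
With n = 1, E = −(0.0592/1) log([Li⁺]ₐₙ/[Li⁺]꜀ₐₜ) = −(0.0592/1) log(0.00197/0.994) = −(0.0592/1)(-2.703) = +0.160 V.

+0.160 V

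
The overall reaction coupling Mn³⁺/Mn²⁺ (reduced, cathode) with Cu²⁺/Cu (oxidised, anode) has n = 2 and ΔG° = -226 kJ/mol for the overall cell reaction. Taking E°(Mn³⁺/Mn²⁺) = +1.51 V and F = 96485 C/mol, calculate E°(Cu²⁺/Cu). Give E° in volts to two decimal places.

E°cell = −ΔG°/(nF) = −(-226×10³)/((2)(96485)) = +1.171 V.
Since Mn³⁺/Mn²⁺ is the cathode and Cu²⁺/Cu the anode, E°cell = E°(Mn³⁺/Mn²⁺) − E°(Cu²⁺/Cu).
So E°(Cu²⁺/Cu) = E°(Mn³⁺/Mn²⁺) − E°cell = (+1.51) − (+1.171) = +0.34 V.

+0.34 V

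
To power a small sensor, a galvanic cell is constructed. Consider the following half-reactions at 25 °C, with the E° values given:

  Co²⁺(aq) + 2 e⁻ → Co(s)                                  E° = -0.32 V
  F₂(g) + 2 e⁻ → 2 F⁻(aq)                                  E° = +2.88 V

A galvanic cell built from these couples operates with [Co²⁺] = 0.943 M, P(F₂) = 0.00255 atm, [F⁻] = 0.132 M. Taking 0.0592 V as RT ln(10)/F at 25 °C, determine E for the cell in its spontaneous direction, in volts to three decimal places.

+3.176 V

F₂/F⁻ is the cathode (higher E°), Co²⁺/Co the anode: E°cell = +2.88 − (-0.32) = +3.20 V, n = 2.
Overall: F₂(g) + Co(s) → 2 F⁻(aq) + Co²⁺(aq)
Q = [F⁻]^2·[Co²⁺] / (P(F₂)); log Q = 0.809.
E = E° − (0.0592/n) log Q = +3.20 − (0.0592/2)(0.809) = +3.176 V.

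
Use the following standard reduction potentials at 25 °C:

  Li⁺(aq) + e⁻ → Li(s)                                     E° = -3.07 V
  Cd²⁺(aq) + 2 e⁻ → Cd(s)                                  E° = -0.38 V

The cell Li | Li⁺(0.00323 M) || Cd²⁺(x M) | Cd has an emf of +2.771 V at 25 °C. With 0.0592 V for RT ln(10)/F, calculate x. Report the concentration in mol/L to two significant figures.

0.0057 M

Cd²⁺/Cd is the cathode, Li⁺/Li the anode: E°cell = +2.69 V, n = 2.
Overall reaction: Cd²⁺(aq) + 2 Li(s) → Cd(s) + 2 Li⁺(aq); Q = [Li⁺]^2/[Cd²⁺]^1.
From E = E° − (0.0592/n) log Q: log Q = (E° − E)·n/0.0592 = (+2.69 − (+2.771))·2/0.0592 = -2.7365.
So 1·log[Cd²⁺] = 2·log(0.00323) − log Q = -4.9816 − (-2.7365) = -2.2451; [Cd²⁺] = 10^(-2.2451) ≈ 0.0057 M.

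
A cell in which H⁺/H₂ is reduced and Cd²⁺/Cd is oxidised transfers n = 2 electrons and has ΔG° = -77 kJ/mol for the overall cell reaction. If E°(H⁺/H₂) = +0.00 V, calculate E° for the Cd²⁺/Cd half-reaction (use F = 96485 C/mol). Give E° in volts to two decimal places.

E°cell = −ΔG°/(nF) = −(-77×10³)/((2)(96485)) = +0.399 V.
Since H⁺/H₂ is the cathode and Cd²⁺/Cd the anode, E°cell = E°(H⁺/H₂) − E°(Cd²⁺/Cd).
So E°(Cd²⁺/Cd) = E°(H⁺/H₂) − E°cell = (+0.00) − (+0.399) = -0.40 V.

-0.40 V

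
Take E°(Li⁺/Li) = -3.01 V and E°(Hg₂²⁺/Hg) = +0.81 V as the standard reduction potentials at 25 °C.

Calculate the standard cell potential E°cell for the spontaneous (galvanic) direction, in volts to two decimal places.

+3.82 V

The Hg₂²⁺/Hg couple has the higher reduction potential, so it is the cathode; Li⁺/Li is oxidised at the anode.
E°cell = E°(cathode) − E°(anode) = (+0.81) − (-3.01) = +3.82 V.
Since E°cell > 0, the reaction is spontaneous under standard conditions.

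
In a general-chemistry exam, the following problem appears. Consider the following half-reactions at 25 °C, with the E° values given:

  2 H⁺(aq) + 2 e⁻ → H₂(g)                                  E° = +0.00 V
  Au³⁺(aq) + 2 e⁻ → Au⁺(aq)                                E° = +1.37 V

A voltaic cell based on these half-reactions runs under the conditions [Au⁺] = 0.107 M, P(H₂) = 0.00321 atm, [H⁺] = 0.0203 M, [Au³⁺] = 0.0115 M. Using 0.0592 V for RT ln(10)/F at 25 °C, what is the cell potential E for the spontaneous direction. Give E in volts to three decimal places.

+1.368 V

Au³⁺/Au⁺ is the cathode (higher E°), H⁺/H₂ the anode: E°cell = +1.37 − (+0.00) = +1.37 V, n = 2.
Overall: Au³⁺(aq) + H₂(g) → Au⁺(aq) + 2 H⁺(aq)
Q = [Au⁺]·[H⁺]^2 / ([Au³⁺]·P(H₂)); log Q = 0.077.
E = E° − (0.0592/n) log Q = +1.37 − (0.0592/2)(0.077) = +1.368 V.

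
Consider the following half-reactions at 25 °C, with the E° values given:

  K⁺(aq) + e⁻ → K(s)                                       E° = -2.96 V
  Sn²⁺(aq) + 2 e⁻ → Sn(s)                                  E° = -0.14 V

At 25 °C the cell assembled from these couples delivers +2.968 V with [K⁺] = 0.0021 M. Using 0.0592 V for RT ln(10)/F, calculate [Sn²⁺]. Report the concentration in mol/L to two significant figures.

Sn²⁺/Sn is the cathode, K⁺/K the anode: E°cell = +2.82 V, n = 2.
Overall reaction: Sn²⁺(aq) + 2 K(s) → Sn(s) + 2 K⁺(aq); Q = [K⁺]^2/[Sn²⁺]^1.
From E = E° − (0.0592/n) log Q: log Q = (E° − E)·n/0.0592 = (+2.82 − (+2.968))·2/0.0592 = -5.0000.
So 1·log[Sn²⁺] = 2·log(0.0021) − log Q = -5.3556 − (-5.0000) = -0.3556; [Sn²⁺] = 10^(-0.3556) ≈ 0.44 M.

0.44 M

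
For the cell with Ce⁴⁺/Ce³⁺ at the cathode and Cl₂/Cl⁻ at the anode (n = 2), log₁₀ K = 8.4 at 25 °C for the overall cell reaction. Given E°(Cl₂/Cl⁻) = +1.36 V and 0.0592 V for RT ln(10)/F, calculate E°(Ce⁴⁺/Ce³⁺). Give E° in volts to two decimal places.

E°cell = (0.0592/n)·log K = (0.0592/2)(8.4) = +0.249 V.
Since Ce⁴⁺/Ce³⁺ is the cathode and Cl₂/Cl⁻ the anode, E°cell = E°(Ce⁴⁺/Ce³⁺) − E°(Cl₂/Cl⁻).
So E°(Ce⁴⁺/Ce³⁺) = E°cell + E°(Cl₂/Cl⁻) = +0.249 + (+1.36) = +1.61 V.

+1.61 V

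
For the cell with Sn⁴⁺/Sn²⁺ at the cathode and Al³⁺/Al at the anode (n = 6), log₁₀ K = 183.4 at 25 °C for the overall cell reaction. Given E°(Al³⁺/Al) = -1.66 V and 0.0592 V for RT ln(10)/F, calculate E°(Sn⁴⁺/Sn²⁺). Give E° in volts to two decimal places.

+0.15 V

E°cell = (0.0592/n)·log K = (0.0592/6)(183.4) = +1.810 V.
Since Sn⁴⁺/Sn²⁺ is the cathode and Al³⁺/Al the anode, E°cell = E°(Sn⁴⁺/Sn²⁺) − E°(Al³⁺/Al).
So E°(Sn⁴⁺/Sn²⁺) = E°cell + E°(Al³⁺/Al) = +1.810 + (-1.66) = +0.15 V.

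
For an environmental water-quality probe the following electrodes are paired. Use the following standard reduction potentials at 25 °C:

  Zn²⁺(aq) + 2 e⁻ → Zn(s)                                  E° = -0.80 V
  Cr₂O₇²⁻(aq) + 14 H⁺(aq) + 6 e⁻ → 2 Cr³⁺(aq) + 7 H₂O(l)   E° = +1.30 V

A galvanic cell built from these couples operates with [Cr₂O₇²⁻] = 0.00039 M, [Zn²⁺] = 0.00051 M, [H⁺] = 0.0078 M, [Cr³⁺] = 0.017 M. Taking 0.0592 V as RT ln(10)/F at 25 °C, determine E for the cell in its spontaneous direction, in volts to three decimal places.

Cr₂O₇²⁻/Cr³⁺ is the cathode (higher E°), Zn²⁺/Zn the anode: E°cell = +1.30 − (-0.80) = +2.10 V, n = 6.
Overall: Cr₂O₇²⁻(aq) + 14 H⁺(aq) + 3 Zn(s) → 2 Cr³⁺(aq) + 7 H₂O(l) + 3 Zn²⁺(aq)
Q = [Cr³⁺]^2·[Zn²⁺]^3 / ([Cr₂O₇²⁻]·[H⁺]^14); log Q = 19.503.
E = E° − (0.0592/n) log Q = +2.10 − (0.0592/6)(19.503) = +1.908 V.

+1.908 V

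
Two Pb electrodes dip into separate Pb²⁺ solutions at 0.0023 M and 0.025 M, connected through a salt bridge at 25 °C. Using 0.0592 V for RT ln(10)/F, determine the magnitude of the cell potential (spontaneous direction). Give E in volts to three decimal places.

+0.031 V

For a concentration cell E°cell = 0. The 0.025 M side is the cathode (reduction is favoured where [Pb²⁺] is higher).
With n = 2, E = −(0.0592/2) log([Pb²⁺]ₐₙ/[Pb²⁺]꜀ₐₜ) = −(0.0592/2) log(0.0023/0.025) = −(0.0592/2)(-1.036) = +0.031 V.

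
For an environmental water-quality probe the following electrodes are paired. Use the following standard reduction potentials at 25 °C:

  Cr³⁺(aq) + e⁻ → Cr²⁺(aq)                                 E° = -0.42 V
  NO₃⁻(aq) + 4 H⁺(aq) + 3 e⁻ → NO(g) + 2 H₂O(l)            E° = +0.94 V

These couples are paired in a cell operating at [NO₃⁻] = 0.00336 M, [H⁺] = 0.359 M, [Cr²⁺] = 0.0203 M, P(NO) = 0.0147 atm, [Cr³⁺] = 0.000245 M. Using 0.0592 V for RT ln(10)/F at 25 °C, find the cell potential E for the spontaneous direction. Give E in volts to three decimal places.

+1.426 V

NO₃⁻/NO is the cathode (higher E°), Cr³⁺/Cr²⁺ the anode: E°cell = +0.94 − (-0.42) = +1.36 V, n = 3.
Overall: NO₃⁻(aq) + 4 H⁺(aq) + 3 Cr²⁺(aq) → NO(g) + 2 H₂O(l) + 3 Cr³⁺(aq)
Q = P(NO)·[Cr³⁺]^3 / ([NO₃⁻]·[H⁺]^4·[Cr²⁺]^3); log Q = -3.334.
E = E° − (0.0592/n) log Q = +1.36 − (0.0592/3)(-3.334) = +1.426 V.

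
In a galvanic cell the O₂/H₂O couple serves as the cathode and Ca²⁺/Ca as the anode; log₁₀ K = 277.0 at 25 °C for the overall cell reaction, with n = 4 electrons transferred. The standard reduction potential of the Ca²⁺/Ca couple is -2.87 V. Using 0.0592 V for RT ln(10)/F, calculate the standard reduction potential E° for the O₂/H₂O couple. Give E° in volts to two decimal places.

E°cell = (0.0592/n)·log K = (0.0592/4)(277.0) = +4.100 V.
Since O₂/H₂O is the cathode and Ca²⁺/Ca the anode, E°cell = E°(O₂/H₂O) − E°(Ca²⁺/Ca).
So E°(O₂/H₂O) = E°cell + E°(Ca²⁺/Ca) = +4.100 + (-2.87) = +1.23 V.

+1.23 V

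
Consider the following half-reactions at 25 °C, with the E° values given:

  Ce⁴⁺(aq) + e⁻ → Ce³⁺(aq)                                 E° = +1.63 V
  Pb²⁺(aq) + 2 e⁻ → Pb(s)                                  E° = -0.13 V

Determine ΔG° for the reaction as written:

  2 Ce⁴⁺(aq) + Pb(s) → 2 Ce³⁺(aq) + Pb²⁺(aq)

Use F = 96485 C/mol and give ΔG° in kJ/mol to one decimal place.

As written, Ce⁴⁺/Ce³⁺ is reduced (cathode) and Pb²⁺/Pb is oxidised (anode), so E°cell = (+1.63) − (-0.13) = +1.76 V.
Balancing electrons gives n = 2.
ΔG° = −nFE° = −(2)(96485)(+1.76) = -339,627 J = -339.6 kJ/mol.

-339.6 kJ/mol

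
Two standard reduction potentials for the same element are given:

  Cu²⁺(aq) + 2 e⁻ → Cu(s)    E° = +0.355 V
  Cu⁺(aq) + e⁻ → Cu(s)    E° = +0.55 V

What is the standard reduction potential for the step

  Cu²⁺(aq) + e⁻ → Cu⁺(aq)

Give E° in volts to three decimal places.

+0.160 V

Sequential free energies add, so n₃E°₃ = n₁E°₁ + n₂E°₂.
With n₃ = 2, and the known step contributing 1×(+0.55) V, the unknown satisfies 1·E° = 2×(+0.355) − 1×(+0.55) = +0.160.
E° = +0.160 / 1 = +0.160 V.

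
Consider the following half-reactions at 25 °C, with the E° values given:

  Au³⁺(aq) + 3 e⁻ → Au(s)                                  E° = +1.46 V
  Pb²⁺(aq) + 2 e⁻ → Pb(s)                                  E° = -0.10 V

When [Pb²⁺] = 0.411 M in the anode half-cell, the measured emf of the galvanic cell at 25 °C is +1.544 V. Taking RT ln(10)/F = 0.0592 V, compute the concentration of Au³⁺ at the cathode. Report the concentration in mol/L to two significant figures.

0.041 M

Au³⁺/Au is the cathode, Pb²⁺/Pb the anode: E°cell = +1.56 V, n = 6.
Overall reaction: 2 Au³⁺(aq) + 3 Pb(s) → 2 Au(s) + 3 Pb²⁺(aq); Q = [Pb²⁺]^3/[Au³⁺]^2.
From E = E° − (0.0592/n) log Q: log Q = (E° − E)·n/0.0592 = (+1.56 − (+1.544))·6/0.0592 = 1.6216.
So 2·log[Au³⁺] = 3·log(0.411) − log Q = -1.1585 − (1.6216) = -2.7801; log[Au³⁺] = -2.7801 / 2 = -1.3901; [Au³⁺] = 10^(-1.3901) ≈ 0.041 M.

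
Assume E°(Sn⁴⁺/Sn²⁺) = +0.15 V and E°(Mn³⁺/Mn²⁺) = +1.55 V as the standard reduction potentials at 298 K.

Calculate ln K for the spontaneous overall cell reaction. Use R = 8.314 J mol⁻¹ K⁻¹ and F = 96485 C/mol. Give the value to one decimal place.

Cathode: Mn³⁺/Mn²⁺; anode: Sn⁴⁺/Sn²⁺. E°cell = (+1.55) − (+0.15) = +1.40 V, with n = 2.
ΔG° = −nFE° = −RT ln K, so ln K = nFE°/(RT) = (2)(96485)(+1.40) / ((8.314)(298)) = 109.041.

109.0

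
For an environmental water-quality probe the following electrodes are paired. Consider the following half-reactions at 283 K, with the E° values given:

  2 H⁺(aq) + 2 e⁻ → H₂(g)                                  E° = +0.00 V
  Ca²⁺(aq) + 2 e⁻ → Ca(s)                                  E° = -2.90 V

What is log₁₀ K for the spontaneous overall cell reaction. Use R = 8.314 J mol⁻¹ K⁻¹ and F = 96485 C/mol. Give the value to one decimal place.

103.3

Cathode: H⁺/H₂; anode: Ca²⁺/Ca. E°cell = (+0.00) − (-2.90) = +2.90 V, with n = 2.
ΔG° = −nFE° = −RT ln K, so ln K = nFE°/(RT) = (2)(96485)(+2.90) / ((8.314)(283)) = 237.844.
log₁₀ K = 237.844 / ln 10 = 103.3.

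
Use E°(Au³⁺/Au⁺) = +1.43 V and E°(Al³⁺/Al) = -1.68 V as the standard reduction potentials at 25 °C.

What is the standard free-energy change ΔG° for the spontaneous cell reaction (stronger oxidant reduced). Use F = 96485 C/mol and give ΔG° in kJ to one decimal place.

Au³⁺/Au⁺ (E° = +1.43 V) is the cathode; Al³⁺/Al (E° = -1.68 V) is the anode, so E°cell = +3.11 V.
Balancing electrons gives n = 6 (lcm of 2 and 3).
ΔG° = −nFE° = −(6)(96485)(+3.11) = -1,800,410 J = -1800.4 kJ.

-1800.4 kJ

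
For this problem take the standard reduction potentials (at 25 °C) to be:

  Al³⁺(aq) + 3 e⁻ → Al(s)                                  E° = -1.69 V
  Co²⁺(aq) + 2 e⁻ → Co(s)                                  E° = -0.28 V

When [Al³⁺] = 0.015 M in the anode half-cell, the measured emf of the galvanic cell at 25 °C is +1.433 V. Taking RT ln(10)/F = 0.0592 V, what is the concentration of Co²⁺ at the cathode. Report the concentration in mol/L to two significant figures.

Co²⁺/Co is the cathode, Al³⁺/Al the anode: E°cell = +1.41 V, n = 6.
Overall reaction: 3 Co²⁺(aq) + 2 Al(s) → 3 Co(s) + 2 Al³⁺(aq); Q = [Al³⁺]^2/[Co²⁺]^3.
From E = E° − (0.0592/n) log Q: log Q = (E° − E)·n/0.0592 = (+1.41 − (+1.433))·6/0.0592 = -2.3311.
So 3·log[Co²⁺] = 2·log(0.015) − log Q = -3.6478 − (-2.3311) = -1.3167; log[Co²⁺] = -1.3167 / 3 = -0.4389; [Co²⁺] = 10^(-0.4389) ≈ 0.36 M.

0.36 M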